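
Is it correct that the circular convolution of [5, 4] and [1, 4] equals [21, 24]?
Recompute circular convolution of [5, 4] and [1, 4]: y[0] = 5×1 + 4×4 = 21; y[1] = 5×4 + 4×1 = 24 → [21, 24]. Given [21, 24] matches, so answer: Yes

Yes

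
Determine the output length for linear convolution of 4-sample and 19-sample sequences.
Linear/full convolution length: m + n - 1 = 4 + 19 - 1 = 22

22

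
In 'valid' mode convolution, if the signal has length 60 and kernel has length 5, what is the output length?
'Valid' mode counts only positions where the kernel fully overlaps the signal: m - n + 1 = 60 - 5 + 1 = 56

56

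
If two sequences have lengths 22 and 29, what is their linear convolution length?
Linear/full convolution length: m + n - 1 = 22 + 29 - 1 = 50

50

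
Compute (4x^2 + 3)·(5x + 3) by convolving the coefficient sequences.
Ascending coefficients: a = [3, 0, 4], b = [3, 5]. c[0] = 3×3 = 9; c[1] = 3×5 + 0×3 = 15; c[2] = 0×5 + 4×3 = 12; c[3] = 4×5 = 20. Result coefficients: [9, 15, 12, 20] → 20x^3 + 12x^2 + 15x + 9

20x^3 + 12x^2 + 15x + 9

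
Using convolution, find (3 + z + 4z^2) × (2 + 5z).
Ascending coefficients: a = [3, 1, 4], b = [2, 5]. c[0] = 3×2 = 6; c[1] = 3×5 + 1×2 = 17; c[2] = 1×5 + 4×2 = 13; c[3] = 4×5 = 20. Result coefficients: [6, 17, 13, 20] → 6 + 17z + 13z^2 + 20z^3

6 + 17z + 13z^2 + 20z^3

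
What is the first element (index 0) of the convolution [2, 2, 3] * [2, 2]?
Use y[k] = Σ_i a[i]·b[k-i] at k=0. y[0] = 2×2 = 4

4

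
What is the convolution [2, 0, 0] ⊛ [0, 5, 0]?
y[0] = 2×0 = 0; y[1] = 2×5 + 0×0 = 10; y[2] = 2×0 + 0×5 + 0×0 = 0; y[3] = 0×0 + 0×5 = 0; y[4] = 0×0 = 0

[0, 10, 0, 0, 0]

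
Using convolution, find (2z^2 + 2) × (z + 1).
Ascending coefficients: a = [2, 0, 2], b = [1, 1]. c[0] = 2×1 = 2; c[1] = 2×1 + 0×1 = 2; c[2] = 0×1 + 2×1 = 2; c[3] = 2×1 = 2. Result coefficients: [2, 2, 2, 2] → 2z^3 + 2z^2 + 2z + 2

2z^3 + 2z^2 + 2z + 2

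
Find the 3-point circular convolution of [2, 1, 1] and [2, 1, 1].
Use y[k] = Σ_j a[j]·b[(k-j) mod 3]. y[0] = 2×2 + 1×1 + 1×1 = 6; y[1] = 2×1 + 1×2 + 1×1 = 5; y[2] = 2×1 + 1×1 + 1×2 = 5. Result: [6, 5, 5]

[6, 5, 5]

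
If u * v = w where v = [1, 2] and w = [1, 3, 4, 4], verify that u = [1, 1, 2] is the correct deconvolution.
Forward-compute [1, 1, 2] * [1, 2]: w[0] = 1×1 = 1; w[1] = 1×2 + 1×1 = 3; w[2] = 1×2 + 2×1 = 4; w[3] = 2×2 = 4 → [1, 3, 4, 4]. Matches given w = [1, 3, 4, 4], so verified.

Verified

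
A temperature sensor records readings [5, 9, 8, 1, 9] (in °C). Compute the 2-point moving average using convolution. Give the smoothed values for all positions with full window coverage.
2-point moving average kernel = [1, 1]. Apply in 'valid' mode (full window coverage): avg[0] = (5 + 9) / 2 = 7.0; avg[1] = (9 + 8) / 2 = 8.5; avg[2] = (8 + 1) / 2 = 4.5; avg[3] = (1 + 9) / 2 = 5.0. Smoothed values: [7.0, 8.5, 4.5, 5.0]

[7.0, 8.5, 4.5, 5.0]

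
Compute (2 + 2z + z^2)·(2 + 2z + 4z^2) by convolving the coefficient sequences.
Ascending coefficients: a = [2, 2, 1], b = [2, 2, 4]. c[0] = 2×2 = 4; c[1] = 2×2 + 2×2 = 8; c[2] = 2×4 + 2×2 + 1×2 = 14; c[3] = 2×4 + 1×2 = 10; c[4] = 1×4 = 4. Result coefficients: [4, 8, 14, 10, 4] → 4 + 8z + 14z^2 + 10z^3 + 4z^4

4 + 8z + 14z^2 + 10z^3 + 4z^4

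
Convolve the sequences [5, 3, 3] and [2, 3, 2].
y[0] = 5×2 = 10; y[1] = 5×3 + 3×2 = 21; y[2] = 5×2 + 3×3 + 3×2 = 25; y[3] = 3×2 + 3×3 = 15; y[4] = 3×2 = 6

[10, 21, 25, 15, 6]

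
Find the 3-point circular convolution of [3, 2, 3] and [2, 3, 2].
Use y[k] = Σ_j s[j]·t[(k-j) mod 3]. y[0] = 3×2 + 2×2 + 3×3 = 19; y[1] = 3×3 + 2×2 + 3×2 = 19; y[2] = 3×2 + 2×3 + 3×2 = 18. Result: [19, 19, 18]

[19, 19, 18]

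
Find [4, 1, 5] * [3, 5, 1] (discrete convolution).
y[0] = 4×3 = 12; y[1] = 4×5 + 1×3 = 23; y[2] = 4×1 + 1×5 + 5×3 = 24; y[3] = 1×1 + 5×5 = 26; y[4] = 5×1 = 5

[12, 23, 24, 26, 5]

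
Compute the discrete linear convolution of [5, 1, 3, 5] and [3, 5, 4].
y[0] = 5×3 = 15; y[1] = 5×5 + 1×3 = 28; y[2] = 5×4 + 1×5 + 3×3 = 34; y[3] = 1×4 + 3×5 + 5×3 = 34; y[4] = 3×4 + 5×5 = 37; y[5] = 5×4 = 20

[15, 28, 34, 34, 37, 20]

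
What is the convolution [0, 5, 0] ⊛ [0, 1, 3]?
y[0] = 0×0 = 0; y[1] = 0×1 + 5×0 = 0; y[2] = 0×3 + 5×1 + 0×0 = 5; y[3] = 5×3 + 0×1 = 15; y[4] = 0×3 = 0

[0, 0, 5, 15, 0]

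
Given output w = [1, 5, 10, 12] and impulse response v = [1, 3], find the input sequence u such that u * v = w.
Deconvolve w=[1, 5, 10, 12] by v=[1, 3]. Since v[0]=1, solve forward: u[0] = w[0] / 1 = 1; u[1] = (w[1] - 1×3) / 1 = 2; u[2] = (w[2] - 2×3) / 1 = 4. So u = [1, 2, 4]. Check by forward convolution: w[0] = 1×1 = 1; w[1] = 1×3 + 2×1 = 5; w[2] = 2×3 + 4×1 = 10; w[3] = 4×3 = 12

[1, 2, 4]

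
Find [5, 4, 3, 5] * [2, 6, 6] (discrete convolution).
y[0] = 5×2 = 10; y[1] = 5×6 + 4×2 = 38; y[2] = 5×6 + 4×6 + 3×2 = 60; y[3] = 4×6 + 3×6 + 5×2 = 52; y[4] = 3×6 + 5×6 = 48; y[5] = 5×6 = 30

[10, 38, 60, 52, 48, 30]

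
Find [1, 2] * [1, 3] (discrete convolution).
y[0] = 1×1 = 1; y[1] = 1×3 + 2×1 = 5; y[2] = 2×3 = 6

[1, 5, 6]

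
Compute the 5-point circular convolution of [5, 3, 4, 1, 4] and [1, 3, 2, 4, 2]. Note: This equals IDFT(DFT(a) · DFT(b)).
Either evaluate y[k] = Σ_j a[j]·b[(k-j) mod 5] directly, or use IDFT(DFT(a) · DFT(b)). y[0] = 5×1 + 3×2 + 4×4 + 1×2 + 4×3 = 41; y[1] = 5×3 + 3×1 + 4×2 + 1×4 + 4×2 = 38; y[2] = 5×2 + 3×3 + 4×1 + 1×2 + 4×4 = 41; y[3] = 5×4 + 3×2 + 4×3 + 1×1 + 4×2 = 47; y[4] = 5×2 + 3×4 + 4×2 + 1×3 + 4×1 = 37. Result: [41, 38, 41, 47, 37]

[41, 38, 41, 47, 37]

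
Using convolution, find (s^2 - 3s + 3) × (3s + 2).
Ascending coefficients: a = [3, -3, 1], b = [2, 3]. c[0] = 3×2 = 6; c[1] = 3×3 + -3×2 = 3; c[2] = -3×3 + 1×2 = -7; c[3] = 1×3 = 3. Result coefficients: [6, 3, -7, 3] → 3s^3 - 7s^2 + 3s + 6

3s^3 - 7s^2 + 3s + 6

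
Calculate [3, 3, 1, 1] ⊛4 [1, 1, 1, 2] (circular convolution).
Use y[k] = Σ_j s[j]·t[(k-j) mod 4]. y[0] = 3×1 + 3×2 + 1×1 + 1×1 = 11; y[1] = 3×1 + 3×1 + 1×2 + 1×1 = 9; y[2] = 3×1 + 3×1 + 1×1 + 1×2 = 9; y[3] = 3×2 + 3×1 + 1×1 + 1×1 = 11. Result: [11, 9, 9, 11]

[11, 9, 9, 11]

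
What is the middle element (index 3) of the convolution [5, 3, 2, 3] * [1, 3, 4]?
Use y[k] = Σ_i a[i]·b[k-i] at k=3. y[3] = 3×4 + 2×3 + 3×1 = 21

21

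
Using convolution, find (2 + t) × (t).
Ascending coefficients: a = [2, 1], b = [0, 1]. c[0] = 2×0 = 0; c[1] = 2×1 + 1×0 = 2; c[2] = 1×1 = 1. Result coefficients: [0, 2, 1] → 2t + t^2

2t + t^2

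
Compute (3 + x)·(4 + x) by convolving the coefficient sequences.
Ascending coefficients: a = [3, 1], b = [4, 1]. c[0] = 3×4 = 12; c[1] = 3×1 + 1×4 = 7; c[2] = 1×1 = 1. Result coefficients: [12, 7, 1] → 12 + 7x + x^2

12 + 7x + x^2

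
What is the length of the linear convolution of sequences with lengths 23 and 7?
Linear/full convolution length: m + n - 1 = 23 + 7 - 1 = 29

29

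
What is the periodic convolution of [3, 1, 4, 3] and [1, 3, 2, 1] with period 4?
Use y[k] = Σ_j x[j]·h[(k-j) mod 4]. y[0] = 3×1 + 1×1 + 4×2 + 3×3 = 21; y[1] = 3×3 + 1×1 + 4×1 + 3×2 = 20; y[2] = 3×2 + 1×3 + 4×1 + 3×1 = 16; y[3] = 3×1 + 1×2 + 4×3 + 3×1 = 20. Result: [21, 20, 16, 20]

[21, 20, 16, 20]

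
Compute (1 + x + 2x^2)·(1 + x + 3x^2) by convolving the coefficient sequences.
Ascending coefficients: a = [1, 1, 2], b = [1, 1, 3]. c[0] = 1×1 = 1; c[1] = 1×1 + 1×1 = 2; c[2] = 1×3 + 1×1 + 2×1 = 6; c[3] = 1×3 + 2×1 = 5; c[4] = 2×3 = 6. Result coefficients: [1, 2, 6, 5, 6] → 1 + 2x + 6x^2 + 5x^3 + 6x^4

1 + 2x + 6x^2 + 5x^3 + 6x^4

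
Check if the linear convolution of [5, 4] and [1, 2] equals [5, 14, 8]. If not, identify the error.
Recompute linear convolution of [5, 4] and [1, 2]: y[0] = 5×1 = 5; y[1] = 5×2 + 4×1 = 14; y[2] = 4×2 = 8 → [5, 14, 8]. Given [5, 14, 8] matches, so answer: Yes

Yes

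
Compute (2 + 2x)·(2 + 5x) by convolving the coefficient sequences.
Ascending coefficients: a = [2, 2], b = [2, 5]. c[0] = 2×2 = 4; c[1] = 2×5 + 2×2 = 14; c[2] = 2×5 = 10. Result coefficients: [4, 14, 10] → 4 + 14x + 10x^2

4 + 14x + 10x^2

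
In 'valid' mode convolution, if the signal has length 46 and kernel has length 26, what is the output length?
'Valid' mode counts only positions where the kernel fully overlaps the signal: m - n + 1 = 46 - 26 + 1 = 21

21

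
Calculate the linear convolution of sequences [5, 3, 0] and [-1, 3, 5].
y[0] = 5×-1 = -5; y[1] = 5×3 + 3×-1 = 12; y[2] = 5×5 + 3×3 + 0×-1 = 34; y[3] = 3×5 + 0×3 = 15; y[4] = 0×5 = 0

[-5, 12, 34, 15, 0]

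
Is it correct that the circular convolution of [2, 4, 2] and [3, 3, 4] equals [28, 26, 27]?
Recompute circular convolution of [2, 4, 2] and [3, 3, 4]: y[0] = 2×3 + 4×4 + 2×3 = 28; y[1] = 2×3 + 4×3 + 2×4 = 26; y[2] = 2×4 + 4×3 + 2×3 = 26 → [28, 26, 26]. Compare to given [28, 26, 27]: they differ at index 2: given 27, correct 26, so answer: No

No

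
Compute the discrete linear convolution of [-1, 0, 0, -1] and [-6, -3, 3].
y[0] = -1×-6 = 6; y[1] = -1×-3 + 0×-6 = 3; y[2] = -1×3 + 0×-3 + 0×-6 = -3; y[3] = 0×3 + 0×-3 + -1×-6 = 6; y[4] = 0×3 + -1×-3 = 3; y[5] = -1×3 = -3

[6, 3, -3, 6, 3, -3]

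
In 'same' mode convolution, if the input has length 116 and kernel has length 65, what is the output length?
'Same' mode returns an output with the same length as the input: 116

116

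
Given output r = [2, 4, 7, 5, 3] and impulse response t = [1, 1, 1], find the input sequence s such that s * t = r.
Deconvolve r=[2, 4, 7, 5, 3] by t=[1, 1, 1]. Since t[0]=1, solve forward: s[0] = r[0] / 1 = 2; s[1] = (r[1] - 2×1) / 1 = 2; s[2] = (r[2] - 2×1 - 2×1) / 1 = 3. So s = [2, 2, 3]. Check by forward convolution: r[0] = 2×1 = 2; r[1] = 2×1 + 2×1 = 4; r[2] = 2×1 + 2×1 + 3×1 = 7; r[3] = 2×1 + 3×1 = 5; r[4] = 3×1 = 3

[2, 2, 3]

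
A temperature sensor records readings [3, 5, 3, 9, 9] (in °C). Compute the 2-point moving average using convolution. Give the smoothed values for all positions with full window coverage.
2-point moving average kernel = [1, 1]. Apply in 'valid' mode (full window coverage): avg[0] = (3 + 5) / 2 = 4.0; avg[1] = (5 + 3) / 2 = 4.0; avg[2] = (3 + 9) / 2 = 6.0; avg[3] = (9 + 9) / 2 = 9.0. Smoothed values: [4.0, 4.0, 6.0, 9.0]

[4.0, 4.0, 6.0, 9.0]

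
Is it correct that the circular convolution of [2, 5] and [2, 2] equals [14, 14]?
Recompute circular convolution of [2, 5] and [2, 2]: y[0] = 2×2 + 5×2 = 14; y[1] = 2×2 + 5×2 = 14 → [14, 14]. Given [14, 14] matches, so answer: Yes

Yes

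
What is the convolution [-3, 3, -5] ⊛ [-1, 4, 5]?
y[0] = -3×-1 = 3; y[1] = -3×4 + 3×-1 = -15; y[2] = -3×5 + 3×4 + -5×-1 = 2; y[3] = 3×5 + -5×4 = -5; y[4] = -5×5 = -25

[3, -15, 2, -5, -25]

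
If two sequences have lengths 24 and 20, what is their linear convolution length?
Linear/full convolution length: m + n - 1 = 24 + 20 - 1 = 43

43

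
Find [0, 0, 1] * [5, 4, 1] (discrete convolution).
y[0] = 0×5 = 0; y[1] = 0×4 + 0×5 = 0; y[2] = 0×1 + 0×4 + 1×5 = 5; y[3] = 0×1 + 1×4 = 4; y[4] = 1×1 = 1

[0, 0, 5, 4, 1]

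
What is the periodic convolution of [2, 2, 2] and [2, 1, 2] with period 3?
Use y[k] = Σ_j f[j]·g[(k-j) mod 3]. y[0] = 2×2 + 2×2 + 2×1 = 10; y[1] = 2×1 + 2×2 + 2×2 = 10; y[2] = 2×2 + 2×1 + 2×2 = 10. Result: [10, 10, 10]

[10, 10, 10]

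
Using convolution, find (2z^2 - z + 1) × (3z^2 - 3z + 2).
Ascending coefficients: a = [1, -1, 2], b = [2, -3, 3]. c[0] = 1×2 = 2; c[1] = 1×-3 + -1×2 = -5; c[2] = 1×3 + -1×-3 + 2×2 = 10; c[3] = -1×3 + 2×-3 = -9; c[4] = 2×3 = 6. Result coefficients: [2, -5, 10, -9, 6] → 6z^4 - 9z^3 + 10z^2 - 5z + 2

6z^4 - 9z^3 + 10z^2 - 5z + 2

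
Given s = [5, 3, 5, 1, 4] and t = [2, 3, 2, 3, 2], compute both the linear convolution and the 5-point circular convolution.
Linear: y_lin[0] = 5×2 = 10; y_lin[1] = 5×3 + 3×2 = 21; y_lin[2] = 5×2 + 3×3 + 5×2 = 29; y_lin[3] = 5×3 + 3×2 + 5×3 + 1×2 = 38; y_lin[4] = 5×2 + 3×3 + 5×2 + 1×3 + 4×2 = 40; y_lin[5] = 3×2 + 5×3 + 1×2 + 4×3 = 35; y_lin[6] = 5×2 + 1×3 + 4×2 = 21; y_lin[7] = 1×2 + 4×3 = 14; y_lin[8] = 4×2 = 8 → [10, 21, 29, 38, 40, 35, 21, 14, 8]. Circular (length 5): y[0] = 5×2 + 3×2 + 5×3 + 1×2 + 4×3 = 45; y[1] = 5×3 + 3×2 + 5×2 + 1×3 + 4×2 = 42; y[2] = 5×2 + 3×3 + 5×2 + 1×2 + 4×3 = 43; y[3] = 5×3 + 3×2 + 5×3 + 1×2 + 4×2 = 46; y[4] = 5×2 + 3×3 + 5×2 + 1×3 + 4×2 = 40 → [45, 42, 43, 46, 40]

Linear: [10, 21, 29, 38, 40, 35, 21, 14, 8], Circular: [45, 42, 43, 46, 40]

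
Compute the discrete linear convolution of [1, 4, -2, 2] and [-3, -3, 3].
y[0] = 1×-3 = -3; y[1] = 1×-3 + 4×-3 = -15; y[2] = 1×3 + 4×-3 + -2×-3 = -3; y[3] = 4×3 + -2×-3 + 2×-3 = 12; y[4] = -2×3 + 2×-3 = -12; y[5] = 2×3 = 6

[-3, -15, -3, 12, -12, 6]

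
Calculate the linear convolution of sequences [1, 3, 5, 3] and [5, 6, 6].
y[0] = 1×5 = 5; y[1] = 1×6 + 3×5 = 21; y[2] = 1×6 + 3×6 + 5×5 = 49; y[3] = 3×6 + 5×6 + 3×5 = 63; y[4] = 5×6 + 3×6 = 48; y[5] = 3×6 = 18

[5, 21, 49, 63, 48, 18]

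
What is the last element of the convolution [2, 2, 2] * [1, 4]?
Use y[k] = Σ_i a[i]·b[k-i] at k=3. y[3] = 2×4 = 8

8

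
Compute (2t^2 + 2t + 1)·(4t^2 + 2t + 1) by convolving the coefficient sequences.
Ascending coefficients: a = [1, 2, 2], b = [1, 2, 4]. c[0] = 1×1 = 1; c[1] = 1×2 + 2×1 = 4; c[2] = 1×4 + 2×2 + 2×1 = 10; c[3] = 2×4 + 2×2 = 12; c[4] = 2×4 = 8. Result coefficients: [1, 4, 10, 12, 8] → 8t^4 + 12t^3 + 10t^2 + 4t + 1

8t^4 + 12t^3 + 10t^2 + 4t + 1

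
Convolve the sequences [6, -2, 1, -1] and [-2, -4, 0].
y[0] = 6×-2 = -12; y[1] = 6×-4 + -2×-2 = -20; y[2] = 6×0 + -2×-4 + 1×-2 = 6; y[3] = -2×0 + 1×-4 + -1×-2 = -2; y[4] = 1×0 + -1×-4 = 4; y[5] = -1×0 = 0

[-12, -20, 6, -2, 4, 0]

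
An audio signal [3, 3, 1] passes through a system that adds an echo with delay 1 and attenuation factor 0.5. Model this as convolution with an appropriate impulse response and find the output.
Direct-path + delayed-attenuated-path model → impulse response h = [1, 0.5] (1 at lag 0, 0.5 at lag 1). Output y[n] = x[n] + 0.5·x[n - 1] (with x[n] = 0 outside 0..2): y[0] = 3 + 0.5×0 = 3; y[1] = 3 + 0.5×3 = 4.5; y[2] = 1 + 0.5×3 = 2.5; y[3] = 0 + 0.5×1 = 0.5. So y = [3, 4.5, 2.5, 0.5]

[3, 4.5, 2.5, 0.5]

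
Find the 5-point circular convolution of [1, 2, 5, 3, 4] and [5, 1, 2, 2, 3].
Use y[k] = Σ_j f[j]·g[(k-j) mod 5]. y[0] = 1×5 + 2×3 + 5×2 + 3×2 + 4×1 = 31; y[1] = 1×1 + 2×5 + 5×3 + 3×2 + 4×2 = 40; y[2] = 1×2 + 2×1 + 5×5 + 3×3 + 4×2 = 46; y[3] = 1×2 + 2×2 + 5×1 + 3×5 + 4×3 = 38; y[4] = 1×3 + 2×2 + 5×2 + 3×1 + 4×5 = 40. Result: [31, 40, 46, 38, 40]

[31, 40, 46, 38, 40]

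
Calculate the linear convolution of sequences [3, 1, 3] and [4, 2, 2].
y[0] = 3×4 = 12; y[1] = 3×2 + 1×4 = 10; y[2] = 3×2 + 1×2 + 3×4 = 20; y[3] = 1×2 + 3×2 = 8; y[4] = 3×2 = 6

[12, 10, 20, 8, 6]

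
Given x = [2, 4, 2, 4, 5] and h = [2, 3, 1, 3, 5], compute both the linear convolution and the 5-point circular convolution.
Linear: y_lin[0] = 2×2 = 4; y_lin[1] = 2×3 + 4×2 = 14; y_lin[2] = 2×1 + 4×3 + 2×2 = 18; y_lin[3] = 2×3 + 4×1 + 2×3 + 4×2 = 24; y_lin[4] = 2×5 + 4×3 + 2×1 + 4×3 + 5×2 = 46; y_lin[5] = 4×5 + 2×3 + 4×1 + 5×3 = 45; y_lin[6] = 2×5 + 4×3 + 5×1 = 27; y_lin[7] = 4×5 + 5×3 = 35; y_lin[8] = 5×5 = 25 → [4, 14, 18, 24, 46, 45, 27, 35, 25]. Circular (length 5): y[0] = 2×2 + 4×5 + 2×3 + 4×1 + 5×3 = 49; y[1] = 2×3 + 4×2 + 2×5 + 4×3 + 5×1 = 41; y[2] = 2×1 + 4×3 + 2×2 + 4×5 + 5×3 = 53; y[3] = 2×3 + 4×1 + 2×3 + 4×2 + 5×5 = 49; y[4] = 2×5 + 4×3 + 2×1 + 4×3 + 5×2 = 46 → [49, 41, 53, 49, 46]

Linear: [4, 14, 18, 24, 46, 45, 27, 35, 25], Circular: [49, 41, 53, 49, 46]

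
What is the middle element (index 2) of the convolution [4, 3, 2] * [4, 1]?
Use y[k] = Σ_i a[i]·b[k-i] at k=2. y[2] = 3×1 + 2×4 = 11

11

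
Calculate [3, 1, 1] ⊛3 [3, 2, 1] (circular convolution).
Use y[k] = Σ_j x[j]·h[(k-j) mod 3]. y[0] = 3×3 + 1×1 + 1×2 = 12; y[1] = 3×2 + 1×3 + 1×1 = 10; y[2] = 3×1 + 1×2 + 1×3 = 8. Result: [12, 10, 8]

[12, 10, 8]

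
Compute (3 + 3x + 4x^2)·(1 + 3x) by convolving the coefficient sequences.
Ascending coefficients: a = [3, 3, 4], b = [1, 3]. c[0] = 3×1 = 3; c[1] = 3×3 + 3×1 = 12; c[2] = 3×3 + 4×1 = 13; c[3] = 4×3 = 12. Result coefficients: [3, 12, 13, 12] → 3 + 12x + 13x^2 + 12x^3

3 + 12x + 13x^2 + 12x^3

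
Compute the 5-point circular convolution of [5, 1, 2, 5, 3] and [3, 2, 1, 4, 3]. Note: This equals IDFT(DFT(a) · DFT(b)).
Either evaluate y[k] = Σ_j a[j]·b[(k-j) mod 5] directly, or use IDFT(DFT(a) · DFT(b)). y[0] = 5×3 + 1×3 + 2×4 + 5×1 + 3×2 = 37; y[1] = 5×2 + 1×3 + 2×3 + 5×4 + 3×1 = 42; y[2] = 5×1 + 1×2 + 2×3 + 5×3 + 3×4 = 40; y[3] = 5×4 + 1×1 + 2×2 + 5×3 + 3×3 = 49; y[4] = 5×3 + 1×4 + 2×1 + 5×2 + 3×3 = 40. Result: [37, 42, 40, 49, 40]

[37, 42, 40, 49, 40]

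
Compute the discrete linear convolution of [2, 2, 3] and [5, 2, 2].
y[0] = 2×5 = 10; y[1] = 2×2 + 2×5 = 14; y[2] = 2×2 + 2×2 + 3×5 = 23; y[3] = 2×2 + 3×2 = 10; y[4] = 3×2 = 6

[10, 14, 23, 10, 6]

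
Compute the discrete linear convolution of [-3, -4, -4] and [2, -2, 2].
y[0] = -3×2 = -6; y[1] = -3×-2 + -4×2 = -2; y[2] = -3×2 + -4×-2 + -4×2 = -6; y[3] = -4×2 + -4×-2 = 0; y[4] = -4×2 = -8

[-6, -2, -6, 0, -8]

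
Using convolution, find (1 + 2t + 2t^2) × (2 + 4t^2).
Ascending coefficients: a = [1, 2, 2], b = [2, 0, 4]. c[0] = 1×2 = 2; c[1] = 1×0 + 2×2 = 4; c[2] = 1×4 + 2×0 + 2×2 = 8; c[3] = 2×4 + 2×0 = 8; c[4] = 2×4 = 8. Result coefficients: [2, 4, 8, 8, 8] → 2 + 4t + 8t^2 + 8t^3 + 8t^4

2 + 4t + 8t^2 + 8t^3 + 8t^4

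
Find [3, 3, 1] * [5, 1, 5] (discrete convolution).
y[0] = 3×5 = 15; y[1] = 3×1 + 3×5 = 18; y[2] = 3×5 + 3×1 + 1×5 = 23; y[3] = 3×5 + 1×1 = 16; y[4] = 1×5 = 5

[15, 18, 23, 16, 5]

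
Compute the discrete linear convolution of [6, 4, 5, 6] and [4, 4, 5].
y[0] = 6×4 = 24; y[1] = 6×4 + 4×4 = 40; y[2] = 6×5 + 4×4 + 5×4 = 66; y[3] = 4×5 + 5×4 + 6×4 = 64; y[4] = 5×5 + 6×4 = 49; y[5] = 6×5 = 30

[24, 40, 66, 64, 49, 30]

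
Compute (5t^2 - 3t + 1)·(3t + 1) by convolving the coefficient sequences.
Ascending coefficients: a = [1, -3, 5], b = [1, 3]. c[0] = 1×1 = 1; c[1] = 1×3 + -3×1 = 0; c[2] = -3×3 + 5×1 = -4; c[3] = 5×3 = 15. Result coefficients: [1, 0, -4, 15] → 15t^3 - 4t^2 + 1

15t^3 - 4t^2 + 1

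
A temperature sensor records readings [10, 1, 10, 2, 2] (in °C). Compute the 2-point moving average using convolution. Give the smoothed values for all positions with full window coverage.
2-point moving average kernel = [1, 1]. Apply in 'valid' mode (full window coverage): avg[0] = (10 + 1) / 2 = 5.5; avg[1] = (1 + 10) / 2 = 5.5; avg[2] = (10 + 2) / 2 = 6.0; avg[3] = (2 + 2) / 2 = 2.0. Smoothed values: [5.5, 5.5, 6.0, 2.0]

[5.5, 5.5, 6.0, 2.0]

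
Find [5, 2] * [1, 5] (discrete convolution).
y[0] = 5×1 = 5; y[1] = 5×5 + 2×1 = 27; y[2] = 2×5 = 10

[5, 27, 10]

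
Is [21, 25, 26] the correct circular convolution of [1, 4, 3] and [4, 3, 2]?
Recompute circular convolution of [1, 4, 3] and [4, 3, 2]: y[0] = 1×4 + 4×2 + 3×3 = 21; y[1] = 1×3 + 4×4 + 3×2 = 25; y[2] = 1×2 + 4×3 + 3×4 = 26 → [21, 25, 26]. Given [21, 25, 26] matches, so answer: Yes

Yes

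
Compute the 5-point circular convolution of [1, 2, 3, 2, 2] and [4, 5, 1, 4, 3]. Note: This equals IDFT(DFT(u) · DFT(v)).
Either evaluate y[k] = Σ_j u[j]·v[(k-j) mod 5] directly, or use IDFT(DFT(u) · DFT(v)). y[0] = 1×4 + 2×3 + 3×4 + 2×1 + 2×5 = 34; y[1] = 1×5 + 2×4 + 3×3 + 2×4 + 2×1 = 32; y[2] = 1×1 + 2×5 + 3×4 + 2×3 + 2×4 = 37; y[3] = 1×4 + 2×1 + 3×5 + 2×4 + 2×3 = 35; y[4] = 1×3 + 2×4 + 3×1 + 2×5 + 2×4 = 32. Result: [34, 32, 37, 35, 32]

[34, 32, 37, 35, 32]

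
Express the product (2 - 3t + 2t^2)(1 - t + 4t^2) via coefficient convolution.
Ascending coefficients: a = [2, -3, 2], b = [1, -1, 4]. c[0] = 2×1 = 2; c[1] = 2×-1 + -3×1 = -5; c[2] = 2×4 + -3×-1 + 2×1 = 13; c[3] = -3×4 + 2×-1 = -14; c[4] = 2×4 = 8. Result coefficients: [2, -5, 13, -14, 8] → 2 - 5t + 13t^2 - 14t^3 + 8t^4

2 - 5t + 13t^2 - 14t^3 + 8t^4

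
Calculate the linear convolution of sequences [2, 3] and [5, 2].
y[0] = 2×5 = 10; y[1] = 2×2 + 3×5 = 19; y[2] = 3×2 = 6

[10, 19, 6]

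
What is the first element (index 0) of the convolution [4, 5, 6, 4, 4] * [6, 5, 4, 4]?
Use y[k] = Σ_i a[i]·b[k-i] at k=0. y[0] = 4×6 = 24

24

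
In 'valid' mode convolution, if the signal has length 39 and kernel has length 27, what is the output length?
'Valid' mode counts only positions where the kernel fully overlaps the signal: m - n + 1 = 39 - 27 + 1 = 13

13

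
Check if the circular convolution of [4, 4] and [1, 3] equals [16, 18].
Recompute circular convolution of [4, 4] and [1, 3]: y[0] = 4×1 + 4×3 = 16; y[1] = 4×3 + 4×1 = 16 → [16, 16]. Compare to given [16, 18]: they differ at index 1: given 18, correct 16, so answer: No

No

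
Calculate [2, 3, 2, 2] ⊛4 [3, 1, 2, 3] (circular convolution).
Use y[k] = Σ_j f[j]·g[(k-j) mod 4]. y[0] = 2×3 + 3×3 + 2×2 + 2×1 = 21; y[1] = 2×1 + 3×3 + 2×3 + 2×2 = 21; y[2] = 2×2 + 3×1 + 2×3 + 2×3 = 19; y[3] = 2×3 + 3×2 + 2×1 + 2×3 = 20. Result: [21, 21, 19, 20]

[21, 21, 19, 20]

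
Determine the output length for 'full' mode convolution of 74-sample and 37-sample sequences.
Linear/full convolution length: m + n - 1 = 74 + 37 - 1 = 110

110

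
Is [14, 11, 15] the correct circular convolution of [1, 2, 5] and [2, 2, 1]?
Recompute circular convolution of [1, 2, 5] and [2, 2, 1]: y[0] = 1×2 + 2×1 + 5×2 = 14; y[1] = 1×2 + 2×2 + 5×1 = 11; y[2] = 1×1 + 2×2 + 5×2 = 15 → [14, 11, 15]. Given [14, 11, 15] matches, so answer: Yes

Yes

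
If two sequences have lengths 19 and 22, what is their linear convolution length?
Linear/full convolution length: m + n - 1 = 19 + 22 - 1 = 40

40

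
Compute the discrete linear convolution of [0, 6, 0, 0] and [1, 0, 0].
y[0] = 0×1 = 0; y[1] = 0×0 + 6×1 = 6; y[2] = 0×0 + 6×0 + 0×1 = 0; y[3] = 6×0 + 0×0 + 0×1 = 0; y[4] = 0×0 + 0×0 = 0; y[5] = 0×0 = 0

[0, 6, 0, 0, 0, 0]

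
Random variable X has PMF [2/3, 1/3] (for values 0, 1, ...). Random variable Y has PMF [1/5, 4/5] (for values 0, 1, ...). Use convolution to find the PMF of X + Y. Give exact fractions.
P(X+Y=k) = Σ_i P(X=i)·P(Y=k-i) — a convolution of [2/3, 1/3] and [1/5, 4/5]. P(X+Y=0) = (2/3)×(1/5) = 2/15; P(X+Y=1) = (2/3)×(4/5) + (1/3)×(1/5) = 8/15 + 1/15 = 3/5; P(X+Y=2) = (1/3)×(4/5) = 4/15. PMF: [2/15, 3/5, 4/15] (sums to 1 ✓)

[2/15, 3/5, 4/15]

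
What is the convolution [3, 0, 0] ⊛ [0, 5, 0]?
y[0] = 3×0 = 0; y[1] = 3×5 + 0×0 = 15; y[2] = 3×0 + 0×5 + 0×0 = 0; y[3] = 0×0 + 0×5 = 0; y[4] = 0×0 = 0

[0, 15, 0, 0, 0]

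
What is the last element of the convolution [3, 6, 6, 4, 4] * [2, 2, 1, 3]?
Use y[k] = Σ_i a[i]·b[k-i] at k=7. y[7] = 4×3 = 12

12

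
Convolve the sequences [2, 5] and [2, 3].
y[0] = 2×2 = 4; y[1] = 2×3 + 5×2 = 16; y[2] = 5×3 = 15

[4, 16, 15]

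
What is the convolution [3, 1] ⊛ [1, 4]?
y[0] = 3×1 = 3; y[1] = 3×4 + 1×1 = 13; y[2] = 1×4 = 4

[3, 13, 4]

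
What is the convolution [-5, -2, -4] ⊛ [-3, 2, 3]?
y[0] = -5×-3 = 15; y[1] = -5×2 + -2×-3 = -4; y[2] = -5×3 + -2×2 + -4×-3 = -7; y[3] = -2×3 + -4×2 = -14; y[4] = -4×3 = -12

[15, -4, -7, -14, -12]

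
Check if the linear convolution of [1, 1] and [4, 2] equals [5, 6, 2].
Recompute linear convolution of [1, 1] and [4, 2]: y[0] = 1×4 = 4; y[1] = 1×2 + 1×4 = 6; y[2] = 1×2 = 2 → [4, 6, 2]. Compare to given [5, 6, 2]: they differ at index 0: given 5, correct 4, so answer: No

No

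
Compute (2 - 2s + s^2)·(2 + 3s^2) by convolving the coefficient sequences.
Ascending coefficients: a = [2, -2, 1], b = [2, 0, 3]. c[0] = 2×2 = 4; c[1] = 2×0 + -2×2 = -4; c[2] = 2×3 + -2×0 + 1×2 = 8; c[3] = -2×3 + 1×0 = -6; c[4] = 1×3 = 3. Result coefficients: [4, -4, 8, -6, 3] → 4 - 4s + 8s^2 - 6s^3 + 3s^4

4 - 4s + 8s^2 - 6s^3 + 3s^4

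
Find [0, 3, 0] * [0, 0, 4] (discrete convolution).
y[0] = 0×0 = 0; y[1] = 0×0 + 3×0 = 0; y[2] = 0×4 + 3×0 + 0×0 = 0; y[3] = 3×4 + 0×0 = 12; y[4] = 0×4 = 0

[0, 0, 0, 12, 0]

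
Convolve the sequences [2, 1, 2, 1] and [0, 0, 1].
y[0] = 2×0 = 0; y[1] = 2×0 + 1×0 = 0; y[2] = 2×1 + 1×0 + 2×0 = 2; y[3] = 1×1 + 2×0 + 1×0 = 1; y[4] = 2×1 + 1×0 = 2; y[5] = 1×1 = 1

[0, 0, 2, 1, 2, 1]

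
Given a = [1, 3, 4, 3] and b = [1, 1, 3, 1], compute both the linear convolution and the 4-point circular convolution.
Linear: y_lin[0] = 1×1 = 1; y_lin[1] = 1×1 + 3×1 = 4; y_lin[2] = 1×3 + 3×1 + 4×1 = 10; y_lin[3] = 1×1 + 3×3 + 4×1 + 3×1 = 17; y_lin[4] = 3×1 + 4×3 + 3×1 = 18; y_lin[5] = 4×1 + 3×3 = 13; y_lin[6] = 3×1 = 3 → [1, 4, 10, 17, 18, 13, 3]. Circular (length 4): y[0] = 1×1 + 3×1 + 4×3 + 3×1 = 19; y[1] = 1×1 + 3×1 + 4×1 + 3×3 = 17; y[2] = 1×3 + 3×1 + 4×1 + 3×1 = 13; y[3] = 1×1 + 3×3 + 4×1 + 3×1 = 17 → [19, 17, 13, 17]

Linear: [1, 4, 10, 17, 18, 13, 3], Circular: [19, 17, 13, 17]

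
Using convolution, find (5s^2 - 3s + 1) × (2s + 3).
Ascending coefficients: a = [1, -3, 5], b = [3, 2]. c[0] = 1×3 = 3; c[1] = 1×2 + -3×3 = -7; c[2] = -3×2 + 5×3 = 9; c[3] = 5×2 = 10. Result coefficients: [3, -7, 9, 10] → 10s^3 + 9s^2 - 7s + 3

10s^3 + 9s^2 - 7s + 3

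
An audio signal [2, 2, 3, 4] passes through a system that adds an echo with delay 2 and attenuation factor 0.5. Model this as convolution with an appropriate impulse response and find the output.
Direct-path + delayed-attenuated-path model → impulse response h = [1, 0, 0.5] (1 at lag 0, 0.5 at lag 2). Output y[n] = x[n] + 0.5·x[n - 2] (with x[n] = 0 outside 0..3): y[0] = 2 + 0.5×0 = 2; y[1] = 2 + 0.5×0 = 2; y[2] = 3 + 0.5×2 = 4.0; y[3] = 4 + 0.5×2 = 5.0; y[4] = 0 + 0.5×3 = 1.5; y[5] = 0 + 0.5×4 = 2.0. So y = [2, 2, 4.0, 5.0, 1.5, 2.0]

[2, 2, 4.0, 5.0, 1.5, 2.0]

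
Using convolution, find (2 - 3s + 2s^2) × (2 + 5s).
Ascending coefficients: a = [2, -3, 2], b = [2, 5]. c[0] = 2×2 = 4; c[1] = 2×5 + -3×2 = 4; c[2] = -3×5 + 2×2 = -11; c[3] = 2×5 = 10. Result coefficients: [4, 4, -11, 10] → 4 + 4s - 11s^2 + 10s^3

4 + 4s - 11s^2 + 10s^3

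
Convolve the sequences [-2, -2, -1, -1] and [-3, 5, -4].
y[0] = -2×-3 = 6; y[1] = -2×5 + -2×-3 = -4; y[2] = -2×-4 + -2×5 + -1×-3 = 1; y[3] = -2×-4 + -1×5 + -1×-3 = 6; y[4] = -1×-4 + -1×5 = -1; y[5] = -1×-4 = 4

[6, -4, 1, 6, -1, 4]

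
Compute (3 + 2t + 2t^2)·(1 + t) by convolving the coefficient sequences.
Ascending coefficients: a = [3, 2, 2], b = [1, 1]. c[0] = 3×1 = 3; c[1] = 3×1 + 2×1 = 5; c[2] = 2×1 + 2×1 = 4; c[3] = 2×1 = 2. Result coefficients: [3, 5, 4, 2] → 3 + 5t + 4t^2 + 2t^3

3 + 5t + 4t^2 + 2t^3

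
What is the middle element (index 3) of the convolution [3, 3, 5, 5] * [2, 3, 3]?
Use y[k] = Σ_i a[i]·b[k-i] at k=3. y[3] = 3×3 + 5×3 + 5×2 = 34

34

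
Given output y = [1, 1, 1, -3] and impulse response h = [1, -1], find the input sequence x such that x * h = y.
Deconvolve y=[1, 1, 1, -3] by h=[1, -1]. Since h[0]=1, solve forward: x[0] = y[0] / 1 = 1; x[1] = (y[1] - 1×-1) / 1 = 2; x[2] = (y[2] - 2×-1) / 1 = 3. So x = [1, 2, 3]. Check by forward convolution: y[0] = 1×1 = 1; y[1] = 1×-1 + 2×1 = 1; y[2] = 2×-1 + 3×1 = 1; y[3] = 3×-1 = -3

[1, 2, 3]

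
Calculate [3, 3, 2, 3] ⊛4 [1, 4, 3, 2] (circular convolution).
Use y[k] = Σ_j s[j]·t[(k-j) mod 4]. y[0] = 3×1 + 3×2 + 2×3 + 3×4 = 27; y[1] = 3×4 + 3×1 + 2×2 + 3×3 = 28; y[2] = 3×3 + 3×4 + 2×1 + 3×2 = 29; y[3] = 3×2 + 3×3 + 2×4 + 3×1 = 26. Result: [27, 28, 29, 26]

[27, 28, 29, 26]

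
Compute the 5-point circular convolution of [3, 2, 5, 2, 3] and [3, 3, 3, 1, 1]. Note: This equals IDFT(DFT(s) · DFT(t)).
Either evaluate y[k] = Σ_j s[j]·t[(k-j) mod 5] directly, or use IDFT(DFT(s) · DFT(t)). y[0] = 3×3 + 2×1 + 5×1 + 2×3 + 3×3 = 31; y[1] = 3×3 + 2×3 + 5×1 + 2×1 + 3×3 = 31; y[2] = 3×3 + 2×3 + 5×3 + 2×1 + 3×1 = 35; y[3] = 3×1 + 2×3 + 5×3 + 2×3 + 3×1 = 33; y[4] = 3×1 + 2×1 + 5×3 + 2×3 + 3×3 = 35. Result: [31, 31, 35, 33, 35]

[31, 31, 35, 33, 35]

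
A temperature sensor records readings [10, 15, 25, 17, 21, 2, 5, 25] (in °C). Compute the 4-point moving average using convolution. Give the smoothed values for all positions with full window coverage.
4-point moving average kernel = [1, 1, 1, 1]. Apply in 'valid' mode (full window coverage): avg[0] = (10 + 15 + 25 + 17) / 4 = 16.75; avg[1] = (15 + 25 + 17 + 21) / 4 = 19.5; avg[2] = (25 + 17 + 21 + 2) / 4 = 16.25; avg[3] = (17 + 21 + 2 + 5) / 4 = 11.25; avg[4] = (21 + 2 + 5 + 25) / 4 = 13.25. Smoothed values: [16.75, 19.5, 16.25, 11.25, 13.25]

[16.75, 19.5, 16.25, 11.25, 13.25]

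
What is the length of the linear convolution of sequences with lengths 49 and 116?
Linear/full convolution length: m + n - 1 = 49 + 116 - 1 = 164

164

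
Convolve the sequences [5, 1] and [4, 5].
y[0] = 5×4 = 20; y[1] = 5×5 + 1×4 = 29; y[2] = 1×5 = 5

[20, 29, 5]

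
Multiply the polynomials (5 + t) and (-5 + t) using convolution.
Ascending coefficients: a = [5, 1], b = [-5, 1]. c[0] = 5×-5 = -25; c[1] = 5×1 + 1×-5 = 0; c[2] = 1×1 = 1. Result coefficients: [-25, 0, 1] → -25 + t^2

-25 + t^2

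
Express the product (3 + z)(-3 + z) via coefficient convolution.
Ascending coefficients: a = [3, 1], b = [-3, 1]. c[0] = 3×-3 = -9; c[1] = 3×1 + 1×-3 = 0; c[2] = 1×1 = 1. Result coefficients: [-9, 0, 1] → -9 + z^2

-9 + z^2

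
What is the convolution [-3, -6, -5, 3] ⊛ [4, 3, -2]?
y[0] = -3×4 = -12; y[1] = -3×3 + -6×4 = -33; y[2] = -3×-2 + -6×3 + -5×4 = -32; y[3] = -6×-2 + -5×3 + 3×4 = 9; y[4] = -5×-2 + 3×3 = 19; y[5] = 3×-2 = -6

[-12, -33, -32, 9, 19, -6]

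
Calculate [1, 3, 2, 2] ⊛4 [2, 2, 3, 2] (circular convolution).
Use y[k] = Σ_j u[j]·v[(k-j) mod 4]. y[0] = 1×2 + 3×2 + 2×3 + 2×2 = 18; y[1] = 1×2 + 3×2 + 2×2 + 2×3 = 18; y[2] = 1×3 + 3×2 + 2×2 + 2×2 = 17; y[3] = 1×2 + 3×3 + 2×2 + 2×2 = 19. Result: [18, 18, 17, 19]

[18, 18, 17, 19]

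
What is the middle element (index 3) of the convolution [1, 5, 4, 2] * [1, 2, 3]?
Use y[k] = Σ_i a[i]·b[k-i] at k=3. y[3] = 5×3 + 4×2 + 2×1 = 25

25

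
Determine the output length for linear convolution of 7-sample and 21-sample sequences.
Linear/full convolution length: m + n - 1 = 7 + 21 - 1 = 27

27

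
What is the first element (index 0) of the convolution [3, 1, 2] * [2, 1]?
Use y[k] = Σ_i a[i]·b[k-i] at k=0. y[0] = 3×2 = 6

6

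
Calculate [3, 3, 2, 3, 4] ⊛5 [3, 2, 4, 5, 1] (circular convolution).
Use y[k] = Σ_j x[j]·h[(k-j) mod 5]. y[0] = 3×3 + 3×1 + 2×5 + 3×4 + 4×2 = 42; y[1] = 3×2 + 3×3 + 2×1 + 3×5 + 4×4 = 48; y[2] = 3×4 + 3×2 + 2×3 + 3×1 + 4×5 = 47; y[3] = 3×5 + 3×4 + 2×2 + 3×3 + 4×1 = 44; y[4] = 3×1 + 3×5 + 2×4 + 3×2 + 4×3 = 44. Result: [42, 48, 47, 44, 44]

[42, 48, 47, 44, 44]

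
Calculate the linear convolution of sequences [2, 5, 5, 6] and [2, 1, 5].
y[0] = 2×2 = 4; y[1] = 2×1 + 5×2 = 12; y[2] = 2×5 + 5×1 + 5×2 = 25; y[3] = 5×5 + 5×1 + 6×2 = 42; y[4] = 5×5 + 6×1 = 31; y[5] = 6×5 = 30

[4, 12, 25, 42, 31, 30]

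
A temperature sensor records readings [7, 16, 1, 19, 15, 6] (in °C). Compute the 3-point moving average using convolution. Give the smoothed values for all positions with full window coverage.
3-point moving average kernel = [1, 1, 1]. Apply in 'valid' mode (full window coverage): avg[0] = (7 + 16 + 1) / 3 = 8.0; avg[1] = (16 + 1 + 19) / 3 = 12.0; avg[2] = (1 + 19 + 15) / 3 = 11.67; avg[3] = (19 + 15 + 6) / 3 = 13.33. Smoothed values: [8.0, 12.0, 11.67, 13.33]

[8.0, 12.0, 11.67, 13.33]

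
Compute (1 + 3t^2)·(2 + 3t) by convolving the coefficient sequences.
Ascending coefficients: a = [1, 0, 3], b = [2, 3]. c[0] = 1×2 = 2; c[1] = 1×3 + 0×2 = 3; c[2] = 0×3 + 3×2 = 6; c[3] = 3×3 = 9. Result coefficients: [2, 3, 6, 9] → 2 + 3t + 6t^2 + 9t^3

2 + 3t + 6t^2 + 9t^3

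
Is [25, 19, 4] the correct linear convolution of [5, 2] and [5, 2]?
Recompute linear convolution of [5, 2] and [5, 2]: y[0] = 5×5 = 25; y[1] = 5×2 + 2×5 = 20; y[2] = 2×2 = 4 → [25, 20, 4]. Compare to given [25, 19, 4]: they differ at index 1: given 19, correct 20, so answer: No

No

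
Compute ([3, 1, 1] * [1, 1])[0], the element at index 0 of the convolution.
Use y[k] = Σ_i a[i]·b[k-i] at k=0. y[0] = 3×1 = 3

3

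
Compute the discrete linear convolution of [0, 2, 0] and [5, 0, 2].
y[0] = 0×5 = 0; y[1] = 0×0 + 2×5 = 10; y[2] = 0×2 + 2×0 + 0×5 = 0; y[3] = 2×2 + 0×0 = 4; y[4] = 0×2 = 0

[0, 10, 0, 4, 0]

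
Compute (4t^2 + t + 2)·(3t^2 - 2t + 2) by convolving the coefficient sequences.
Ascending coefficients: a = [2, 1, 4], b = [2, -2, 3]. c[0] = 2×2 = 4; c[1] = 2×-2 + 1×2 = -2; c[2] = 2×3 + 1×-2 + 4×2 = 12; c[3] = 1×3 + 4×-2 = -5; c[4] = 4×3 = 12. Result coefficients: [4, -2, 12, -5, 12] → 12t^4 - 5t^3 + 12t^2 - 2t + 4

12t^4 - 5t^3 + 12t^2 - 2t + 4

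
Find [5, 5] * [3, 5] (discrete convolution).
y[0] = 5×3 = 15; y[1] = 5×5 + 5×3 = 40; y[2] = 5×5 = 25

[15, 40, 25]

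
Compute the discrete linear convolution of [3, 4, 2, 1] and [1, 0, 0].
y[0] = 3×1 = 3; y[1] = 3×0 + 4×1 = 4; y[2] = 3×0 + 4×0 + 2×1 = 2; y[3] = 4×0 + 2×0 + 1×1 = 1; y[4] = 2×0 + 1×0 = 0; y[5] = 1×0 = 0

[3, 4, 2, 1, 0, 0]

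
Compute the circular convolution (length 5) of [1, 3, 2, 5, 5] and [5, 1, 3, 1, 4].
Use y[k] = Σ_j x[j]·h[(k-j) mod 5]. y[0] = 1×5 + 3×4 + 2×1 + 5×3 + 5×1 = 39; y[1] = 1×1 + 3×5 + 2×4 + 5×1 + 5×3 = 44; y[2] = 1×3 + 3×1 + 2×5 + 5×4 + 5×1 = 41; y[3] = 1×1 + 3×3 + 2×1 + 5×5 + 5×4 = 57; y[4] = 1×4 + 3×1 + 2×3 + 5×1 + 5×5 = 43. Result: [39, 44, 41, 57, 43]

[39, 44, 41, 57, 43]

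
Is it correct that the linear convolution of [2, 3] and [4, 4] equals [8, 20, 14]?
Recompute linear convolution of [2, 3] and [4, 4]: y[0] = 2×4 = 8; y[1] = 2×4 + 3×4 = 20; y[2] = 3×4 = 12 → [8, 20, 12]. Compare to given [8, 20, 14]: they differ at index 2: given 14, correct 12, so answer: No

No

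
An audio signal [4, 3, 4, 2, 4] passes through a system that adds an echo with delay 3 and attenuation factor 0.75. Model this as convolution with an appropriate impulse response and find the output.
Direct-path + delayed-attenuated-path model → impulse response h = [1, 0, 0, 0.75] (1 at lag 0, 0.75 at lag 3). Output y[n] = x[n] + 0.75·x[n - 3] (with x[n] = 0 outside 0..4): y[0] = 4 + 0.75×0 = 4; y[1] = 3 + 0.75×0 = 3; y[2] = 4 + 0.75×0 = 4; y[3] = 2 + 0.75×4 = 5.0; y[4] = 4 + 0.75×3 = 6.25; y[5] = 0 + 0.75×4 = 3.0; y[6] = 0 + 0.75×2 = 1.5; y[7] = 0 + 0.75×4 = 3.0. So y = [4, 3, 4, 5.0, 6.25, 3.0, 1.5, 3.0]

[4, 3, 4, 5.0, 6.25, 3.0, 1.5, 3.0]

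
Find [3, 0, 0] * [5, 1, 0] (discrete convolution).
y[0] = 3×5 = 15; y[1] = 3×1 + 0×5 = 3; y[2] = 3×0 + 0×1 + 0×5 = 0; y[3] = 0×0 + 0×1 = 0; y[4] = 0×0 = 0

[15, 3, 0, 0, 0]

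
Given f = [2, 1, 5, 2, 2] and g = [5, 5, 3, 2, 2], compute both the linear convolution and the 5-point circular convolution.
Linear: y_lin[0] = 2×5 = 10; y_lin[1] = 2×5 + 1×5 = 15; y_lin[2] = 2×3 + 1×5 + 5×5 = 36; y_lin[3] = 2×2 + 1×3 + 5×5 + 2×5 = 42; y_lin[4] = 2×2 + 1×2 + 5×3 + 2×5 + 2×5 = 41; y_lin[5] = 1×2 + 5×2 + 2×3 + 2×5 = 28; y_lin[6] = 5×2 + 2×2 + 2×3 = 20; y_lin[7] = 2×2 + 2×2 = 8; y_lin[8] = 2×2 = 4 → [10, 15, 36, 42, 41, 28, 20, 8, 4]. Circular (length 5): y[0] = 2×5 + 1×2 + 5×2 + 2×3 + 2×5 = 38; y[1] = 2×5 + 1×5 + 5×2 + 2×2 + 2×3 = 35; y[2] = 2×3 + 1×5 + 5×5 + 2×2 + 2×2 = 44; y[3] = 2×2 + 1×3 + 5×5 + 2×5 + 2×2 = 46; y[4] = 2×2 + 1×2 + 5×3 + 2×5 + 2×5 = 41 → [38, 35, 44, 46, 41]

Linear: [10, 15, 36, 42, 41, 28, 20, 8, 4], Circular: [38, 35, 44, 46, 41]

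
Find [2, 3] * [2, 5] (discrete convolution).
y[0] = 2×2 = 4; y[1] = 2×5 + 3×2 = 16; y[2] = 3×5 = 15

[4, 16, 15]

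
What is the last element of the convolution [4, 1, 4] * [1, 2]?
Use y[k] = Σ_i a[i]·b[k-i] at k=3. y[3] = 4×2 = 8

8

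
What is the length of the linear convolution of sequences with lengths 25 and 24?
Linear/full convolution length: m + n - 1 = 25 + 24 - 1 = 48

48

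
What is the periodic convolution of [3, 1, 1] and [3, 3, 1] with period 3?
Use y[k] = Σ_j f[j]·g[(k-j) mod 3]. y[0] = 3×3 + 1×1 + 1×3 = 13; y[1] = 3×3 + 1×3 + 1×1 = 13; y[2] = 3×1 + 1×3 + 1×3 = 9. Result: [13, 13, 9]

[13, 13, 9]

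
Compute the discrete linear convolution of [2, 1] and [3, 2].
y[0] = 2×3 = 6; y[1] = 2×2 + 1×3 = 7; y[2] = 1×2 = 2

[6, 7, 2]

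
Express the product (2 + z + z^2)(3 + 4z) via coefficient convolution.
Ascending coefficients: a = [2, 1, 1], b = [3, 4]. c[0] = 2×3 = 6; c[1] = 2×4 + 1×3 = 11; c[2] = 1×4 + 1×3 = 7; c[3] = 1×4 = 4. Result coefficients: [6, 11, 7, 4] → 6 + 11z + 7z^2 + 4z^3

6 + 11z + 7z^2 + 4z^3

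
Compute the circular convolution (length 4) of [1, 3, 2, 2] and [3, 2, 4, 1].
Use y[k] = Σ_j a[j]·b[(k-j) mod 4]. y[0] = 1×3 + 3×1 + 2×4 + 2×2 = 18; y[1] = 1×2 + 3×3 + 2×1 + 2×4 = 21; y[2] = 1×4 + 3×2 + 2×3 + 2×1 = 18; y[3] = 1×1 + 3×4 + 2×2 + 2×3 = 23. Result: [18, 21, 18, 23]

[18, 21, 18, 23]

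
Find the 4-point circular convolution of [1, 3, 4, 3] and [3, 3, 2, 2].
Use y[k] = Σ_j f[j]·g[(k-j) mod 4]. y[0] = 1×3 + 3×2 + 4×2 + 3×3 = 26; y[1] = 1×3 + 3×3 + 4×2 + 3×2 = 26; y[2] = 1×2 + 3×3 + 4×3 + 3×2 = 29; y[3] = 1×2 + 3×2 + 4×3 + 3×3 = 29. Result: [26, 26, 29, 29]

[26, 26, 29, 29]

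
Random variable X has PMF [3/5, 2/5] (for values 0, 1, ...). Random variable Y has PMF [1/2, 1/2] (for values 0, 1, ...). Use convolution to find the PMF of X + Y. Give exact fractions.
P(X+Y=k) = Σ_i P(X=i)·P(Y=k-i) — a convolution of [3/5, 2/5] and [1/2, 1/2]. P(X+Y=0) = (3/5)×(1/2) = 3/10; P(X+Y=1) = (3/5)×(1/2) + (2/5)×(1/2) = 3/10 + 1/5 = 1/2; P(X+Y=2) = (2/5)×(1/2) = 1/5. PMF: [3/10, 1/2, 1/5] (sums to 1 ✓)

[3/10, 1/2, 1/5]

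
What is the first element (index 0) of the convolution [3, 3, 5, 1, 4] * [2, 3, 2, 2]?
Use y[k] = Σ_i a[i]·b[k-i] at k=0. y[0] = 3×2 = 6

6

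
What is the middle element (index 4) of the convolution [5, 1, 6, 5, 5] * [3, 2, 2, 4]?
Use y[k] = Σ_i a[i]·b[k-i] at k=4. y[4] = 1×4 + 6×2 + 5×2 + 5×3 = 41

41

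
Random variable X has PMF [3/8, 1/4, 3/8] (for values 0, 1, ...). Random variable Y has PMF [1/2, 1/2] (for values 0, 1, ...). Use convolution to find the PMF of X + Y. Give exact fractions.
P(X+Y=k) = Σ_i P(X=i)·P(Y=k-i) — a convolution of [3/8, 1/4, 3/8] and [1/2, 1/2]. P(X+Y=0) = (3/8)×(1/2) = 3/16; P(X+Y=1) = (3/8)×(1/2) + (1/4)×(1/2) = 3/16 + 1/8 = 5/16; P(X+Y=2) = (1/4)×(1/2) + (3/8)×(1/2) = 1/8 + 3/16 = 5/16; P(X+Y=3) = (3/8)×(1/2) = 3/16. PMF: [3/16, 5/16, 5/16, 3/16] (sums to 1 ✓)

[3/16, 5/16, 5/16, 3/16]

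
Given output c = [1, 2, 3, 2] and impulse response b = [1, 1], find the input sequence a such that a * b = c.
Deconvolve c=[1, 2, 3, 2] by b=[1, 1]. Since b[0]=1, solve forward: a[0] = c[0] / 1 = 1; a[1] = (c[1] - 1×1) / 1 = 1; a[2] = (c[2] - 1×1) / 1 = 2. So a = [1, 1, 2]. Check by forward convolution: c[0] = 1×1 = 1; c[1] = 1×1 + 1×1 = 2; c[2] = 1×1 + 2×1 = 3; c[3] = 2×1 = 2

[1, 1, 2]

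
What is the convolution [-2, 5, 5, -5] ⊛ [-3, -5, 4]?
y[0] = -2×-3 = 6; y[1] = -2×-5 + 5×-3 = -5; y[2] = -2×4 + 5×-5 + 5×-3 = -48; y[3] = 5×4 + 5×-5 + -5×-3 = 10; y[4] = 5×4 + -5×-5 = 45; y[5] = -5×4 = -20

[6, -5, -48, 10, 45, -20]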